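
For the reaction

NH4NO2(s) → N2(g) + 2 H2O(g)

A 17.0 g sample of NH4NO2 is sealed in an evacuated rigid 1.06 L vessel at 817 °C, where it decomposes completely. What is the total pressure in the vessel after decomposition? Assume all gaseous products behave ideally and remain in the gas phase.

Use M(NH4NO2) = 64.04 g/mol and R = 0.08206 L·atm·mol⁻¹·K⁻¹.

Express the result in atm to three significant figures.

n(NH4NO2) = 17.0 / 64.04 = 0.2655 mol
n(gas produced) = (3/1) × 0.2655 = 0.7965 mol
P = nRT/V = 0.7965 × 0.08206 × 1090.15 / 1.06 = 67.22 atm

67.2 atm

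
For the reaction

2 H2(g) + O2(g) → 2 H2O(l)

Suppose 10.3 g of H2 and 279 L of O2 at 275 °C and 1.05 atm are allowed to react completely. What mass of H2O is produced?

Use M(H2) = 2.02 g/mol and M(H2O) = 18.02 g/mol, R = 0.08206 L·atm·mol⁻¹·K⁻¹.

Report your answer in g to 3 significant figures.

91.9 g

n(H2) = 10.3 / 2.02 = 5.099 mol
n(O2) = PV/RT = (1.05 × 279) / (0.08206 × 548.15) = 6.513 mol
For 5.099 mol H2, stoichiometry requires (1/2) × 5.099 = 2.550 mol O2; 6.513 mol is available, so H2 is limiting.
n(H2O) = (2/2) × 5.099 = 5.099 mol
m(H2O) = 5.099 × 18.02 = 91.88 g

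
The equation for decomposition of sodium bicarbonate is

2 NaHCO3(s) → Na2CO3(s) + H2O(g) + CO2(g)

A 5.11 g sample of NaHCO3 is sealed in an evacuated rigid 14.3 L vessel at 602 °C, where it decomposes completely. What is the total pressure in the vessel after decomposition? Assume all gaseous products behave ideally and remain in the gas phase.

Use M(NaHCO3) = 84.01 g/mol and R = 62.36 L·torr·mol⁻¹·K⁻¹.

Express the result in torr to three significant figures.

n(NaHCO3) = 5.11 / 84.01 = 0.06083 mol
n(gas produced) = (2/2) × 0.06083 = 0.06083 mol
P = nRT/V = 0.06083 × 62.36 × 875.15 / 14.3 = 232.2 torr

232 torr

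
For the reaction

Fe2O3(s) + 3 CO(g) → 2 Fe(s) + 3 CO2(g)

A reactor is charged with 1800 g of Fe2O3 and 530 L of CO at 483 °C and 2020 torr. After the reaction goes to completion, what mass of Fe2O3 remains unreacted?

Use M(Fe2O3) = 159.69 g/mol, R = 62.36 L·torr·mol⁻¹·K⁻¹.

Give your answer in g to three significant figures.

591 g

n(Fe2O3) = 1800 / 159.69 = 11.27 mol
n(CO) = PV/RT = (2020 × 530) / (62.36 × 756.15) = 22.70 mol
For 11.27 mol Fe2O3, stoichiometry requires (3/1) × 11.27 = 33.81 mol CO; 22.70 mol is available, so CO is limiting.
n(Fe2O3) consumed = (1/3) × 22.70 = 7.567 mol; remaining = 11.27 − 7.567 = 3.703 mol
m(Fe2O3) = 3.703 × 159.69 = 591.3 g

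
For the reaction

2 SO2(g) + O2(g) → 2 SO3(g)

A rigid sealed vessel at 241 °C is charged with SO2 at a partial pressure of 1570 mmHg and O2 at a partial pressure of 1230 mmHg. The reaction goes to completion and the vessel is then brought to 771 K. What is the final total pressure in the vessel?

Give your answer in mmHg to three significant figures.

With V and T fixed, P_i ∝ n_i, so the mole ratios apply directly to partial pressures at 241 °C.
P(O2) required for 1570 mmHg of SO2 = (1/2) × 1570 = 785.0 mmHg; available 1230 mmHg, so SO2 is limiting.
P(O2) remaining = 1230 − (1/2) × 1570 = 445.0 mmHg
P(gaseous products) = (2)/2 × 1570 = 1570 mmHg
P_total at 241 °C = 445.0 + 1570 = 2015 mmHg
Scaling to 771 K: P = 2015 × 771/514.15 = 3022 mmHg

3020 mmHg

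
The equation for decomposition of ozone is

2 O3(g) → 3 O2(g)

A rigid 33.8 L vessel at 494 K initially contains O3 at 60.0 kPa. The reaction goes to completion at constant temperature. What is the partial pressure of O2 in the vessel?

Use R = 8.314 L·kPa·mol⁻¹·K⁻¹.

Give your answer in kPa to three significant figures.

90.0 kPa

n(O3)₀ = PV/RT = (60.0 × 33.8) / (8.314 × 494) = 0.4938 mol
n(O2) = (3/2) × 0.4938 = 0.7407 mol
P(O2) = nRT/V = 0.7407 × 8.314 × 494 / 33.8 = 90.00 kPa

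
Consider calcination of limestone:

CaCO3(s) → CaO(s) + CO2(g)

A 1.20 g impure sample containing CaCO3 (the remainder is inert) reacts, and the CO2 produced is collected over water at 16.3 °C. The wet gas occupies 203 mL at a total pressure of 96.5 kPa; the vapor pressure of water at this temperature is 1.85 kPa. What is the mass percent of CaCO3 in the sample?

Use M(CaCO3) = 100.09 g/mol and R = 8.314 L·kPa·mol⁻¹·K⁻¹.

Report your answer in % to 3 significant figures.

P(CO2) = 96.5 − 1.85 = 94.65 kPa
n(CO2) = PV/RT = (94.65 × 0.2030) / (8.314 × 289.45) = 0.007984 mol
n(CaCO3) = (1/1) × 0.007984 = 0.007984 mol
m(CaCO3) = 0.007984 × 100.09 = 0.7991 g
%CaCO3 = 0.7991 / 1.20 × 100 = 66.59%

66.6 %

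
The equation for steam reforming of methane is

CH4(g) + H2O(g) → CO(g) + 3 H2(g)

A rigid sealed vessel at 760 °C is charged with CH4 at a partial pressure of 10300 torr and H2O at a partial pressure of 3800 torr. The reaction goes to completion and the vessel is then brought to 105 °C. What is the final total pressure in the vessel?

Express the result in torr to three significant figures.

At constant V, partial pressures at 760 °C are proportional to moles, so apply stoichiometry directly to pressures.
P(H2O) required for 10300 torr of CH4 = (1/1) × 10300 = 10300 torr; available 3800 torr, so H2O is limiting.
P(CH4) remaining = 10300 − (1/1) × 3800 = 6500 torr
P(gaseous products) = (1+3)/1 × 3800 = 15200 torr
P_total at 760 °C = 6500 + 15200 = 21700 torr
Scaling to 105 °C: P = 21700 × 378.15/1033.15 = 7943 torr

7940 torr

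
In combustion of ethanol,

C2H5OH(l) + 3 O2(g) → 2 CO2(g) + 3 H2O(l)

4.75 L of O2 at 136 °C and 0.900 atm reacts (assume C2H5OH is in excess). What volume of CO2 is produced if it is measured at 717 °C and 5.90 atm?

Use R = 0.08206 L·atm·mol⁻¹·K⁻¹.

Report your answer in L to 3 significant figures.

1.17 L

n(O2) = PV/RT = (0.900 × 4.75) / (0.08206 × 409.15) = 0.1273 mol
n(CO2) = (2/3) × 0.1273 = 0.08487 mol
V = nRT/P = 0.08487 × 0.08206 × 990.15 / 5.90 = 1.169 L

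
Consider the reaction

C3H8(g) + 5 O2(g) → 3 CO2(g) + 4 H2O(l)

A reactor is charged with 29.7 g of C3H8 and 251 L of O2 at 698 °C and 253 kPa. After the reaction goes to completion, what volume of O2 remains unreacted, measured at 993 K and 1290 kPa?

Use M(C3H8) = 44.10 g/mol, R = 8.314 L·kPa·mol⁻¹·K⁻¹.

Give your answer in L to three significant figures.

n(C3H8) = 29.7 / 44.10 = 0.6735 mol
n(O2) = PV/RT = (253 × 251) / (8.314 × 971.15) = 7.865 mol
For 0.6735 mol C3H8, stoichiometry requires (5/1) × 0.6735 = 3.367 mol O2; 7.865 mol is available, so C3H8 is limiting.
n(O2) consumed = (5/1) × 0.6735 = 3.367 mol; remaining = 7.865 − 3.367 = 4.498 mol
V(O2) = nRT/P = 4.498 × 8.314 × 993 / 1290 = 28.79 L

28.8 L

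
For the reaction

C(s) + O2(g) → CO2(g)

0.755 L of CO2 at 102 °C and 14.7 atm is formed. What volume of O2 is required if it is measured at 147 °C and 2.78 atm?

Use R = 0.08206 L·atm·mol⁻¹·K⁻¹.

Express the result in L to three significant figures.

4.47 L

n(CO2) = PV/RT = (14.7 × 0.755) / (0.08206 × 375.15) = 0.3605 mol
n(O2) = (1/1) × 0.3605 = 0.3605 mol
V = nRT/P = 0.3605 × 0.08206 × 420.15 / 2.78 = 4.471 L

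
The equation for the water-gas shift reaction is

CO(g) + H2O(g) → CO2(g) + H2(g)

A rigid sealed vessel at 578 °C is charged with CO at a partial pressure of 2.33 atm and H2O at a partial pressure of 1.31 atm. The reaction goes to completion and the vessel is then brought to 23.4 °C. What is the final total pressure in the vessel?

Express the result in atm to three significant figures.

Because the vessel is rigid and T is held at 578 °C, work the stoichiometry in partial pressures (P_i = n_iRT/V).
P(H2O) required for 2.33 atm of CO = (1/1) × 2.33 = 2.330 atm; available 1.31 atm, so H2O is limiting.
P(CO) remaining = 2.33 − (1/1) × 1.31 = 1.020 atm
P(gaseous products) = (1+1)/1 × 1.31 = 2.620 atm
P_total at 578 °C = 1.020 + 2.620 = 3.640 atm
Scaling to 23.4 °C: P = 3.640 × 296.55/851.15 = 1.268 atm

1.27 atm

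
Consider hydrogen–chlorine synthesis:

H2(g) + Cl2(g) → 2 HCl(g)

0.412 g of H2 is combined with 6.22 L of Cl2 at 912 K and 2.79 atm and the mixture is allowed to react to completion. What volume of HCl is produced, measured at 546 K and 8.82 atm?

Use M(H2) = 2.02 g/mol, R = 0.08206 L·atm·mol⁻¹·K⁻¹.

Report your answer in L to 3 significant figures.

2.07 L

n(H2) = 0.412 / 2.02 = 0.2040 mol
n(Cl2) = PV/RT = (2.79 × 6.22) / (0.08206 × 912) = 0.2319 mol
For 0.2040 mol H2, stoichiometry requires (1/1) × 0.2040 = 0.2040 mol Cl2; 0.2319 mol is available, so H2 is limiting.
n(HCl) = (2/1) × 0.2040 = 0.4080 mol
V(HCl) = nRT/P = 0.4080 × 0.08206 × 546 / 8.82 = 2.073 L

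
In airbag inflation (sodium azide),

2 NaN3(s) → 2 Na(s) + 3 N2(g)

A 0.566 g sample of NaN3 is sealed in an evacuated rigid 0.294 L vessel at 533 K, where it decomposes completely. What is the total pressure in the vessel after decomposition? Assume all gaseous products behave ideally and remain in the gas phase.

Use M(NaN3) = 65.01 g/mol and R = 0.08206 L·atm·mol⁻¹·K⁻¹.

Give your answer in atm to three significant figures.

n(NaN3) = 0.566 / 65.01 = 0.008706 mol
n(gas produced) = (3/2) × 0.008706 = 0.01306 mol
P = nRT/V = 0.01306 × 0.08206 × 533 / 0.294 = 1.943 atm

1.94 atm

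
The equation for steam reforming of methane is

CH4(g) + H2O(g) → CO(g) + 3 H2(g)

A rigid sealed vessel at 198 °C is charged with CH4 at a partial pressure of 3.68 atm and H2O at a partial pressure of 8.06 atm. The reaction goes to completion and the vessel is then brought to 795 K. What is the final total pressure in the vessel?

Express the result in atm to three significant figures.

32.2 atm

Because the vessel is rigid and T is held at 198 °C, work the stoichiometry in partial pressures (P_i = n_iRT/V).
P(H2O) required for 3.68 atm of CH4 = (1/1) × 3.68 = 3.680 atm; available 8.06 atm, so CH4 is limiting.
P(H2O) remaining = 8.06 − (1/1) × 3.68 = 4.380 atm
P(gaseous products) = (1+3)/1 × 3.68 = 14.72 atm
P_total at 198 °C = 4.380 + 14.72 = 19.10 atm
Scaling to 795 K: P = 19.10 × 795/471.15 = 32.23 atm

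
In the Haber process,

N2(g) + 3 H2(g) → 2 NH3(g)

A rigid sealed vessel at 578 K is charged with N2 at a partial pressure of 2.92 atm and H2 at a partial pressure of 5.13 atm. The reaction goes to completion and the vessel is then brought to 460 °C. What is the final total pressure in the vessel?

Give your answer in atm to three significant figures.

With V and T fixed, P_i ∝ n_i, so the mole ratios apply directly to partial pressures at 578 K.
P(H2) required for 2.92 atm of N2 = (3/1) × 2.92 = 8.760 atm; available 5.13 atm, so H2 is limiting.
P(N2) remaining = 2.92 − (1/3) × 5.13 = 1.210 atm
P(gaseous products) = (2)/3 × 5.13 = 3.420 atm
P_total at 578 K = 1.210 + 3.420 = 4.630 atm
Scaling to 460 °C: P = 4.630 × 733.15/578 = 5.873 atm

5.87 atm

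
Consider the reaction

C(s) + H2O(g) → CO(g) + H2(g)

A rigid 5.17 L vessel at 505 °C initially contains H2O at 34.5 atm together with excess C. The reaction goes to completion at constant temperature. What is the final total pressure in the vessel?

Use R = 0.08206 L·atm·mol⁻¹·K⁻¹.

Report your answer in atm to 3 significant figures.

At constant T and V, P ∝ n(gas): 1 mol gas → 2 mol gas.
P_final = (2/1) × 34.5 = 69.00 atm

69.0 atm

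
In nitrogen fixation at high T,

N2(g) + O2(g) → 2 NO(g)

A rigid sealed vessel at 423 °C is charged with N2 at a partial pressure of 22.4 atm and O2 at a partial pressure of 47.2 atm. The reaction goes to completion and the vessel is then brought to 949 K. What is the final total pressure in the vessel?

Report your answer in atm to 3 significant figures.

94.9 atm

With V and T fixed, P_i ∝ n_i, so the mole ratios apply directly to partial pressures at 423 °C.
P(O2) required for 22.4 atm of N2 = (1/1) × 22.4 = 22.40 atm; available 47.2 atm, so N2 is limiting.
P(O2) remaining = 47.2 − (1/1) × 22.4 = 24.80 atm
P(gaseous products) = (2)/1 × 22.4 = 44.80 atm
P_total at 423 °C = 24.80 + 44.80 = 69.60 atm
Scaling to 949 K: P = 69.60 × 949/696.15 = 94.88 atm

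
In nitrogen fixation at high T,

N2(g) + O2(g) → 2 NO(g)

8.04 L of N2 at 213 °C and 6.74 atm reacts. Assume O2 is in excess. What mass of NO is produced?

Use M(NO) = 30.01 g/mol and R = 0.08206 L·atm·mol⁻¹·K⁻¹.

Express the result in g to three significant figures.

81.5 g

n(N2) = PV/RT = (6.74 × 8.04) / (0.08206 × 486.15) = 1.358 mol
n(NO) = (2/1) × 1.358 = 2.716 mol
m(NO) = 2.716 × 30.01 = 81.51 g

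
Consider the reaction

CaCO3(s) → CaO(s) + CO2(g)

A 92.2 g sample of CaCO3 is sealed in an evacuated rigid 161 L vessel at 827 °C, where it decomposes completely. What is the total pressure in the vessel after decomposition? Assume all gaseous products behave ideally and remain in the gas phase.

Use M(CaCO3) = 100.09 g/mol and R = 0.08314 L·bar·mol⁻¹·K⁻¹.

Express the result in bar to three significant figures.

n(CaCO3) = 92.2 / 100.09 = 0.9212 mol
n(gas produced) = (1/1) × 0.9212 = 0.9212 mol
P = nRT/V = 0.9212 × 0.08314 × 1100.15 / 161 = 0.5233 bar

0.523 bar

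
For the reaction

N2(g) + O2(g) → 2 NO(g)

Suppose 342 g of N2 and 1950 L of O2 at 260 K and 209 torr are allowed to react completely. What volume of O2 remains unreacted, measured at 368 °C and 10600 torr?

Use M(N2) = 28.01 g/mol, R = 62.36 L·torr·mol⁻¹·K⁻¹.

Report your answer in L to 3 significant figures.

n(N2) = 342 / 28.01 = 12.21 mol
n(O2) = PV/RT = (209 × 1950) / (62.36 × 260) = 25.14 mol
For 12.21 mol N2, stoichiometry requires (1/1) × 12.21 = 12.21 mol O2; 25.14 mol is available, so N2 is limiting.
n(O2) consumed = (1/1) × 12.21 = 12.21 mol; remaining = 25.14 − 12.21 = 12.93 mol
V(O2) = nRT/P = 12.93 × 62.36 × 641.15 / 10600 = 48.77 L

48.8 L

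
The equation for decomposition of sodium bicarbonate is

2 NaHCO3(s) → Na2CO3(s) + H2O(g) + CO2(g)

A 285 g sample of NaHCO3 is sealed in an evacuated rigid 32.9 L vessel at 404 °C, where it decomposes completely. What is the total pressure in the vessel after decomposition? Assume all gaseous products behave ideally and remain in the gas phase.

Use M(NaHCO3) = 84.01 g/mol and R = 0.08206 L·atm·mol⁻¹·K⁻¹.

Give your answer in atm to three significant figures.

n(NaHCO3) = 285 / 84.01 = 3.392 mol
n(gas produced) = (2/2) × 3.392 = 3.392 mol
P = nRT/V = 3.392 × 0.08206 × 677.15 / 32.9 = 5.729 atm

5.73 atm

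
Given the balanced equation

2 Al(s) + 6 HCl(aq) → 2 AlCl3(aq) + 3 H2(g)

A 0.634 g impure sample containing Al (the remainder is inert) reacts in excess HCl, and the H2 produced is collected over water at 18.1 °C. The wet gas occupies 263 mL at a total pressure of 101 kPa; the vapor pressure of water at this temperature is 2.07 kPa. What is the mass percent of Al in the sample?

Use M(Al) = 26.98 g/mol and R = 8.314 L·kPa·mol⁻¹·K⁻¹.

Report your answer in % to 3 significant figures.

P(H2) = 101 − 2.07 = 98.93 kPa
n(H2) = PV/RT = (98.93 × 0.2630) / (8.314 × 291.25) = 0.01075 mol
n(Al) = (2/3) × 0.01075 = 0.007167 mol
m(Al) = 0.007167 × 26.98 = 0.1934 g
%Al = 0.1934 / 0.634 × 100 = 30.50%

30.5 %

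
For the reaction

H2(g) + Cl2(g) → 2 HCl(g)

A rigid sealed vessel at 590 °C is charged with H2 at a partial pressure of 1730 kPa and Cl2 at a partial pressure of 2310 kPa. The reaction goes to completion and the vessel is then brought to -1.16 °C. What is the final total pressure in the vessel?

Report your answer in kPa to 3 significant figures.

Because the vessel is rigid and T is held at 590 °C, work the stoichiometry in partial pressures (P_i = n_iRT/V).
P(Cl2) required for 1730 kPa of H2 = (1/1) × 1730 = 1730 kPa; available 2310 kPa, so H2 is limiting.
P(Cl2) remaining = 2310 − (1/1) × 1730 = 580.0 kPa
P(gaseous products) = (2)/1 × 1730 = 3460 kPa
P_total at 590 °C = 580.0 + 3460 = 4040 kPa
Scaling to -1.16 °C: P = 4040 × 271.99/863.15 = 1273 kPa

1270 kPa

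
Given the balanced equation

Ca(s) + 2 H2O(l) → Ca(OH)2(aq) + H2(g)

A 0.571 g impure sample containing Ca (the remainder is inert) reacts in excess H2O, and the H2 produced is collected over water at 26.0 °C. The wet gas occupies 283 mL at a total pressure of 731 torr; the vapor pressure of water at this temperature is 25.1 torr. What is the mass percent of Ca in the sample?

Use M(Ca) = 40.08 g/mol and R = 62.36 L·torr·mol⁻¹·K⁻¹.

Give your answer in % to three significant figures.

P(H2) = 731 − 25.1 = 705.9 torr
n(H2) = PV/RT = (705.9 × 0.2830) / (62.36 × 299.15) = 0.01071 mol
n(Ca) = (1/1) × 0.01071 = 0.01071 mol
m(Ca) = 0.01071 × 40.08 = 0.4293 g
%Ca = 0.4293 / 0.571 × 100 = 75.18%

75.2 %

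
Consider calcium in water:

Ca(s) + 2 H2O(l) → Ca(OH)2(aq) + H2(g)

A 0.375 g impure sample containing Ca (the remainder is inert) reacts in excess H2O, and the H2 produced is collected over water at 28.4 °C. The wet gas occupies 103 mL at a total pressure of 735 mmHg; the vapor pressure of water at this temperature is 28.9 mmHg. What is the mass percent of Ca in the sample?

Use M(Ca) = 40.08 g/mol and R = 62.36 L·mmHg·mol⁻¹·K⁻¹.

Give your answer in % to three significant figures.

P(H2) = 735 − 28.9 = 706.1 mmHg
n(H2) = PV/RT = (706.1 × 0.1030) / (62.36 × 301.55) = 0.003868 mol
n(Ca) = (1/1) × 0.003868 = 0.003868 mol
m(Ca) = 0.003868 × 40.08 = 0.1550 g
%Ca = 0.1550 / 0.375 × 100 = 41.33%

41.3 %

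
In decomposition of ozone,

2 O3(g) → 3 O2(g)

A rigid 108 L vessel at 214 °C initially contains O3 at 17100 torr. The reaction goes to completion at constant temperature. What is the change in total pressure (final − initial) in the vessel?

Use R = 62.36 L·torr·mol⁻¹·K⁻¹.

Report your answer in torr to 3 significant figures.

8550 torr

Rigid vessel, constant T ⇒ P scales with total gas moles (2 → 3).
P_final = (3/2) × 17100 = 25650 torr; ΔP = 25650 − 17100 = 8550 torr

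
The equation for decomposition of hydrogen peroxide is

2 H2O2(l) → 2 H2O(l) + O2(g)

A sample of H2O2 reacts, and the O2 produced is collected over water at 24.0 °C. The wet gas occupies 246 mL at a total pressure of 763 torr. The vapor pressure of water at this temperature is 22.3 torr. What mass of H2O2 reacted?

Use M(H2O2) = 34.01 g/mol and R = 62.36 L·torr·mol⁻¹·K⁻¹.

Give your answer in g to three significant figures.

0.669 g

P(O2) = 763 − 22.3 = 740.7 torr
n(O2) = PV/RT = (740.7 × 0.2460) / (62.36 × 297.15) = 0.009833 mol
n(H2O2) = (2/1) × 0.009833 = 0.01967 mol
m(H2O2) = 0.01967 × 34.01 = 0.6690 g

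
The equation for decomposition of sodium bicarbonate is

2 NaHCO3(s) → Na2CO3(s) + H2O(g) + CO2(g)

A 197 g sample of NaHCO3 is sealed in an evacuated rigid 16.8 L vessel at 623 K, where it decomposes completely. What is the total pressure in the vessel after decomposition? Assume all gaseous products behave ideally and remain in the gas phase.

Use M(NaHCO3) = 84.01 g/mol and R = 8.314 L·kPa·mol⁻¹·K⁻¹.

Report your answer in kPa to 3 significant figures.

723 kPa

n(NaHCO3) = 197 / 84.01 = 2.345 mol
n(gas produced) = (2/2) × 2.345 = 2.345 mol
P = nRT/V = 2.345 × 8.314 × 623 / 16.8 = 723.0 kPa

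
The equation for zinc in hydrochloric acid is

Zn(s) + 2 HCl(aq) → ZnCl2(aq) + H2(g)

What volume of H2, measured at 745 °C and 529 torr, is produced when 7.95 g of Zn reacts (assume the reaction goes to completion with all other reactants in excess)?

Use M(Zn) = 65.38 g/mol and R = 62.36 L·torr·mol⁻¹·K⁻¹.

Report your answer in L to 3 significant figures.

n(Zn) = 7.950 / 65.38 = 0.1216 mol
n(H2) = (1/1) × 0.1216 = 0.1216 mol
V = nRT/P = 0.1216 × 62.36 × 1018.15 / 529 = 14.59 L

14.6 L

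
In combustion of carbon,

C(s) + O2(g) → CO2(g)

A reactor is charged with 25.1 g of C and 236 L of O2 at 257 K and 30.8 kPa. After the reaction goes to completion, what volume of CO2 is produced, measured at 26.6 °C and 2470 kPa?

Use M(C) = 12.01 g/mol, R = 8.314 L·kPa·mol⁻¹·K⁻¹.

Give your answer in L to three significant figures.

n(C) = 25.1 / 12.01 = 2.090 mol
n(O2) = PV/RT = (30.8 × 236) / (8.314 × 257) = 3.402 mol
For 2.090 mol C, stoichiometry requires (1/1) × 2.090 = 2.090 mol O2; 3.402 mol is available, so C is limiting.
n(CO2) = (1/1) × 2.090 = 2.090 mol
V(CO2) = nRT/P = 2.090 × 8.314 × 299.75 / 2470 = 2.109 L

2.11 L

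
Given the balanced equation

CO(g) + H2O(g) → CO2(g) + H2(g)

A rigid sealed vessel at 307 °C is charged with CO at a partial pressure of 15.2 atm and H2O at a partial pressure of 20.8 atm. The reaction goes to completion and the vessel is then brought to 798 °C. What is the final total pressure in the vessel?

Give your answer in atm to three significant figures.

66.5 atm

With V and T fixed, P_i ∝ n_i, so the mole ratios apply directly to partial pressures at 307 °C.
P(H2O) required for 15.2 atm of CO = (1/1) × 15.2 = 15.20 atm; available 20.8 atm, so CO is limiting.
P(H2O) remaining = 20.8 − (1/1) × 15.2 = 5.600 atm
P(gaseous products) = (1+1)/1 × 15.2 = 30.40 atm
P_total at 307 °C = 5.600 + 30.40 = 36.00 atm
Scaling to 798 °C: P = 36.00 × 1071.15/580.15 = 66.47 atm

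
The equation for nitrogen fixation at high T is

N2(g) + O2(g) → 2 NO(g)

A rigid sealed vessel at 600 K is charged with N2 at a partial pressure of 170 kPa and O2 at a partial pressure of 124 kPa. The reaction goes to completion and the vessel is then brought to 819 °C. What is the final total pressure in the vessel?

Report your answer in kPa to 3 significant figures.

Because the vessel is rigid and T is held at 600 K, work the stoichiometry in partial pressures (P_i = n_iRT/V).
P(O2) required for 170 kPa of N2 = (1/1) × 170 = 170.0 kPa; available 124 kPa, so O2 is limiting.
P(N2) remaining = 170 − (1/1) × 124 = 46.00 kPa
P(gaseous products) = (2)/1 × 124 = 248.0 kPa
P_total at 600 K = 46.00 + 248.0 = 294.0 kPa
Scaling to 819 °C: P = 294.0 × 1092.15/600 = 535.2 kPa

535 kPa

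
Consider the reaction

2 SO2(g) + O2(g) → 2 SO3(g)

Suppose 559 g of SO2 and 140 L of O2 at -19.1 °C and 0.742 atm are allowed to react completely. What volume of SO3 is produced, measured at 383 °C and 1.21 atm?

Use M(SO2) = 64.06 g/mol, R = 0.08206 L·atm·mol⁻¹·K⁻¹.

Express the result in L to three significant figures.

n(SO2) = 559 / 64.06 = 8.726 mol
n(O2) = PV/RT = (0.742 × 140) / (0.08206 × 254.05) = 4.983 mol
For 8.726 mol SO2, stoichiometry requires (1/2) × 8.726 = 4.363 mol O2; 4.983 mol is available, so SO2 is limiting.
n(SO3) = (2/2) × 8.726 = 8.726 mol
V(SO3) = nRT/P = 8.726 × 0.08206 × 656.15 / 1.21 = 388.3 L

388 L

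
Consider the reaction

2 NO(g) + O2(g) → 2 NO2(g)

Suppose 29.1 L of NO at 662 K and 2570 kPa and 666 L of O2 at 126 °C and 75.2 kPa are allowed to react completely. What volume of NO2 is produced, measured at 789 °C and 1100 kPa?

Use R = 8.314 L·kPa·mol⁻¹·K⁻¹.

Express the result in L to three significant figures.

n(NO) = PV/RT = (2570 × 29.1) / (8.314 × 662) = 13.59 mol
n(O2) = PV/RT = (75.2 × 666) / (8.314 × 399.15) = 15.09 mol
For 13.59 mol NO, stoichiometry requires (1/2) × 13.59 = 6.795 mol O2; 15.09 mol is available, so NO is limiting.
n(NO2) = (2/2) × 13.59 = 13.59 mol
V(NO2) = nRT/P = 13.59 × 8.314 × 1062.15 / 1100 = 109.1 L

109 L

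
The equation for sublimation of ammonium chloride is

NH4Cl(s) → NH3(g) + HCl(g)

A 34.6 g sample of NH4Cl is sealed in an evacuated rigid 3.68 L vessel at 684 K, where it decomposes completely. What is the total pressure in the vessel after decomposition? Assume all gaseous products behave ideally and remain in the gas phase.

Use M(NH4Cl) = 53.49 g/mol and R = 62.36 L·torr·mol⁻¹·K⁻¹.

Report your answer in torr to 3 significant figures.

15000 torr

n(NH4Cl) = 34.6 / 53.49 = 0.6468 mol
n(gas produced) = (2/1) × 0.6468 = 1.294 mol
P = nRT/V = 1.294 × 62.36 × 684 / 3.68 = 15000 torr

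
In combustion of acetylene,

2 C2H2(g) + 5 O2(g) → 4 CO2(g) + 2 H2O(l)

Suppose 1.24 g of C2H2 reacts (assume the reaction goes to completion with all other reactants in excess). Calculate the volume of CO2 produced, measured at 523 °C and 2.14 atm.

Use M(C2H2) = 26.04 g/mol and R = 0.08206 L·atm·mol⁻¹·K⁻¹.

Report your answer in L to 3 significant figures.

2.91 L

n(C2H2) = 1.240 / 26.04 = 0.04762 mol
n(CO2) = (4/2) × 0.04762 = 0.09524 mol
V = nRT/P = 0.09524 × 0.08206 × 796.15 / 2.14 = 2.908 L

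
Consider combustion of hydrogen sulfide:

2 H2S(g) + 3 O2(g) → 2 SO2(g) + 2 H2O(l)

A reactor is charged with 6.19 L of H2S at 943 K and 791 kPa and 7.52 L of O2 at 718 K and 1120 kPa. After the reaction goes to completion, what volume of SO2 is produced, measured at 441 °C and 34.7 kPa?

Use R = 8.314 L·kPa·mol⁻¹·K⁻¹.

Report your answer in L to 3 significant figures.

n(H2S) = PV/RT = (791 × 6.19) / (8.314 × 943) = 0.6245 mol
n(O2) = PV/RT = (1120 × 7.52) / (8.314 × 718) = 1.411 mol
For 0.6245 mol H2S, stoichiometry requires (3/2) × 0.6245 = 0.9368 mol O2; 1.411 mol is available, so H2S is limiting.
n(SO2) = (2/2) × 0.6245 = 0.6245 mol
V(SO2) = nRT/P = 0.6245 × 8.314 × 714.15 / 34.7 = 106.9 L

107 L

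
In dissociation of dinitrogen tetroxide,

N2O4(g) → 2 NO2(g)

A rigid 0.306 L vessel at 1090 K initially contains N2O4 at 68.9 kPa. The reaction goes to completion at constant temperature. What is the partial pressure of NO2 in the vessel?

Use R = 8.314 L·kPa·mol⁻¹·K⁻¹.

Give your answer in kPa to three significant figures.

138 kPa

n(N2O4)₀ = PV/RT = (68.9 × 0.306) / (8.314 × 1090) = 0.002327 mol
n(NO2) = (2/1) × 0.002327 = 0.004654 mol
P(NO2) = nRT/V = 0.004654 × 8.314 × 1090 / 0.306 = 137.8 kPa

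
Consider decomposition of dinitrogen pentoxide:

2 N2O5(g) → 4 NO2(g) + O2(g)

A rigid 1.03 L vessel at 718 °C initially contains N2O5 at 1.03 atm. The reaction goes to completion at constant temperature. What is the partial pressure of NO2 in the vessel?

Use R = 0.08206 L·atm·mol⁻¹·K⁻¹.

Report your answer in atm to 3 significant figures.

n(N2O5)₀ = PV/RT = (1.03 × 1.03) / (0.08206 × 991.15) = 0.01304 mol
n(NO2) = (4/2) × 0.01304 = 0.02608 mol
P(NO2) = nRT/V = 0.02608 × 0.08206 × 991.15 / 1.03 = 2.059 atm

2.06 atm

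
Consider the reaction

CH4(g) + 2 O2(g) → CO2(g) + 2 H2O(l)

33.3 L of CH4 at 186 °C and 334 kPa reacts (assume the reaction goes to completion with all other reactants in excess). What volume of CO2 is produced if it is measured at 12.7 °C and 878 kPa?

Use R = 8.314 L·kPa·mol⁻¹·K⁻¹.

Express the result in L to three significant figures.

7.89 L

n(CH4) = PV/RT = (334 × 33.3) / (8.314 × 459.15) = 2.914 mol
n(CO2) = (1/1) × 2.914 = 2.914 mol
V = nRT/P = 2.914 × 8.314 × 285.85 / 878 = 7.888 L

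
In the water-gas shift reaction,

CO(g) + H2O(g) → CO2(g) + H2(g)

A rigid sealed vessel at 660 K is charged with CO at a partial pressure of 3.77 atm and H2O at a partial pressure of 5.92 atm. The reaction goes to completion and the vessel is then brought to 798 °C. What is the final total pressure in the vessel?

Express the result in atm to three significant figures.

15.7 atm

At constant V, partial pressures at 660 K are proportional to moles, so apply stoichiometry directly to pressures.
P(H2O) required for 3.77 atm of CO = (1/1) × 3.77 = 3.770 atm; available 5.92 atm, so CO is limiting.
P(H2O) remaining = 5.92 − (1/1) × 3.77 = 2.150 atm
P(gaseous products) = (1+1)/1 × 3.77 = 7.540 atm
P_total at 660 K = 2.150 + 7.540 = 9.690 atm
Scaling to 798 °C: P = 9.690 × 1071.15/660 = 15.73 atm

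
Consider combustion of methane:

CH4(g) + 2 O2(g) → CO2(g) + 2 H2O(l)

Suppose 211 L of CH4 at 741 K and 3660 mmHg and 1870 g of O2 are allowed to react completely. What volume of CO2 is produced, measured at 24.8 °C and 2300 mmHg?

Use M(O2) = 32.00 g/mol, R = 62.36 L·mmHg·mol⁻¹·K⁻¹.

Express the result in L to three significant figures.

n(CH4) = PV/RT = (3660 × 211) / (62.36 × 741) = 16.71 mol
n(O2) = 1870 / 32.00 = 58.44 mol
For 16.71 mol CH4, stoichiometry requires (2/1) × 16.71 = 33.42 mol O2; 58.44 mol is available, so CH4 is limiting.
n(CO2) = (1/1) × 16.71 = 16.71 mol
V(CO2) = nRT/P = 16.71 × 62.36 × 297.95 / 2300 = 135.0 L

135 L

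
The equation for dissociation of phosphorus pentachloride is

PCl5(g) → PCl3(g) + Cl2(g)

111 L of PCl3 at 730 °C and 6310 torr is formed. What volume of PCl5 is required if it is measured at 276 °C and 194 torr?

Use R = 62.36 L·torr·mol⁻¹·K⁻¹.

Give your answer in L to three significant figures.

1980 L

n(PCl3) = PV/RT = (6310 × 111) / (62.36 × 1003.15) = 11.20 mol
n(PCl5) = (1/1) × 11.20 = 11.20 mol
V = nRT/P = 11.20 × 62.36 × 549.15 / 194 = 1977 L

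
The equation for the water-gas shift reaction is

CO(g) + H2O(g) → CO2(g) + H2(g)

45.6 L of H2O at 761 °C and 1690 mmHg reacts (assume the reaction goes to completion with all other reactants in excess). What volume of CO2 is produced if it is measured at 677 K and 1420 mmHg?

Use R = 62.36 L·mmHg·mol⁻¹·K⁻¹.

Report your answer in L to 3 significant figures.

35.5 L

n(H2O) = PV/RT = (1690 × 45.6) / (62.36 × 1034.15) = 1.195 mol
n(CO2) = (1/1) × 1.195 = 1.195 mol
V = nRT/P = 1.195 × 62.36 × 677 / 1420 = 35.53 L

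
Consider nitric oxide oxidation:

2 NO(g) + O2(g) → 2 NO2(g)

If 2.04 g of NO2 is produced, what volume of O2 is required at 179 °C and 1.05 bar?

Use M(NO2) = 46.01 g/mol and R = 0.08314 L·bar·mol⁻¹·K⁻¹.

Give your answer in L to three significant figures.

n(NO2) = 2.040 / 46.01 = 0.04434 mol
n(O2) = (1/2) × 0.04434 = 0.02217 mol
V = nRT/P = 0.02217 × 0.08314 × 452.15 / 1.05 = 0.7937 L

0.794 L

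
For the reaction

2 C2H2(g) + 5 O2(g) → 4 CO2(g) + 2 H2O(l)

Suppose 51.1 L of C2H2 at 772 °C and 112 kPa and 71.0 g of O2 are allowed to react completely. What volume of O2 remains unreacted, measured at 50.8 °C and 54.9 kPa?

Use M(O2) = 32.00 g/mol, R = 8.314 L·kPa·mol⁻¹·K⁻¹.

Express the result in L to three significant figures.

28.1 L

n(C2H2) = PV/RT = (112 × 51.1) / (8.314 × 1045.15) = 0.6586 mol
n(O2) = 71.0 / 32.00 = 2.219 mol
For 0.6586 mol C2H2, stoichiometry requires (5/2) × 0.6586 = 1.646 mol O2; 2.219 mol is available, so C2H2 is limiting.
n(O2) consumed = (5/2) × 0.6586 = 1.646 mol; remaining = 2.219 − 1.646 = 0.5730 mol
V(O2) = nRT/P = 0.5730 × 8.314 × 323.95 / 54.9 = 28.11 L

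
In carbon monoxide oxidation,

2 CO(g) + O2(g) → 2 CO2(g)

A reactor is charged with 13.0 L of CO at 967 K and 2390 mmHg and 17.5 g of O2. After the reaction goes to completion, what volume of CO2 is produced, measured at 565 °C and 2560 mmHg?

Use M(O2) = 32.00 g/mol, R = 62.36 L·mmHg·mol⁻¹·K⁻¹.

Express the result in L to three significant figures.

n(CO) = PV/RT = (2390 × 13.0) / (62.36 × 967) = 0.5152 mol
n(O2) = 17.5 / 32.00 = 0.5469 mol
For 0.5152 mol CO, stoichiometry requires (1/2) × 0.5152 = 0.2576 mol O2; 0.5469 mol is available, so CO is limiting.
n(CO2) = (2/2) × 0.5152 = 0.5152 mol
V(CO2) = nRT/P = 0.5152 × 62.36 × 838.15 / 2560 = 10.52 L

10.5 L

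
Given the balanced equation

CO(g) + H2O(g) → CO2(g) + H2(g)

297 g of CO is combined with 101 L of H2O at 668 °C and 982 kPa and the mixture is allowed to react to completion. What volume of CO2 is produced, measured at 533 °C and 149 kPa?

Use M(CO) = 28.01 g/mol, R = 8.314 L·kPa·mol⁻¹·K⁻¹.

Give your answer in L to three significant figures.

477 L

n(CO) = 297 / 28.01 = 10.60 mol
n(H2O) = PV/RT = (982 × 101) / (8.314 × 941.15) = 12.68 mol
For 10.60 mol CO, stoichiometry requires (1/1) × 10.60 = 10.60 mol H2O; 12.68 mol is available, so CO is limiting.
n(CO2) = (1/1) × 10.60 = 10.60 mol
V(CO2) = nRT/P = 10.60 × 8.314 × 806.15 / 149 = 476.8 L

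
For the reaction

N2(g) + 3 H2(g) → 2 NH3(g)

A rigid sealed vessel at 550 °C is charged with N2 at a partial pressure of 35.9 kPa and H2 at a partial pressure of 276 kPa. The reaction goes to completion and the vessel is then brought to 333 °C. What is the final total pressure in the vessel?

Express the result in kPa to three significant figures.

177 kPa

With V and T fixed, P_i ∝ n_i, so the mole ratios apply directly to partial pressures at 550 °C.
P(H2) required for 35.9 kPa of N2 = (3/1) × 35.9 = 107.7 kPa; available 276 kPa, so N2 is limiting.
P(H2) remaining = 276 − (3/1) × 35.9 = 168.3 kPa
P(gaseous products) = (2)/1 × 35.9 = 71.80 kPa
P_total at 550 °C = 168.3 + 71.80 = 240.1 kPa
Scaling to 333 °C: P = 240.1 × 606.15/823.15 = 176.8 kPa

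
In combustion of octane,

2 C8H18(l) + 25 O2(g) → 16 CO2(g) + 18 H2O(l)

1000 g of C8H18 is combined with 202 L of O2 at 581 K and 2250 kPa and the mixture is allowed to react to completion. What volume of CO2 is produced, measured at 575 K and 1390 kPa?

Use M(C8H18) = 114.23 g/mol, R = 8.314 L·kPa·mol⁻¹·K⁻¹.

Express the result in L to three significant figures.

207 L

n(C8H18) = 1000 / 114.23 = 8.754 mol
n(O2) = PV/RT = (2250 × 202) / (8.314 × 581) = 94.09 mol
For 8.754 mol C8H18, stoichiometry requires (25/2) × 8.754 = 109.4 mol O2; 94.09 mol is available, so O2 is limiting.
n(CO2) = (16/25) × 94.09 = 60.22 mol
V(CO2) = nRT/P = 60.22 × 8.314 × 575 / 1390 = 207.1 L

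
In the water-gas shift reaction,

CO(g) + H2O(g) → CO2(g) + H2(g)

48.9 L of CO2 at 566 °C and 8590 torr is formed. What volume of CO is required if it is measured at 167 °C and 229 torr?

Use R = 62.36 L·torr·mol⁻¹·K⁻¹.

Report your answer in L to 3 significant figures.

n(CO2) = PV/RT = (8590 × 48.9) / (62.36 × 839.15) = 8.027 mol
n(CO) = (1/1) × 8.027 = 8.027 mol
V = nRT/P = 8.027 × 62.36 × 440.15 / 229 = 962.1 L

962 L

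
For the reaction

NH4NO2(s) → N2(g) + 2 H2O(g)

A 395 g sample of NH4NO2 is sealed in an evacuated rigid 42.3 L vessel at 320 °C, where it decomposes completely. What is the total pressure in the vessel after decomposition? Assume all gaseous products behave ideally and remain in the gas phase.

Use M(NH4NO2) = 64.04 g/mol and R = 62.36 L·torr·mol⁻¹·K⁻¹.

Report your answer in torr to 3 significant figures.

n(NH4NO2) = 395 / 64.04 = 6.168 mol
n(gas produced) = (3/1) × 6.168 = 18.50 mol
P = nRT/V = 18.50 × 62.36 × 593.15 / 42.3 = 16180 torr

16200 torr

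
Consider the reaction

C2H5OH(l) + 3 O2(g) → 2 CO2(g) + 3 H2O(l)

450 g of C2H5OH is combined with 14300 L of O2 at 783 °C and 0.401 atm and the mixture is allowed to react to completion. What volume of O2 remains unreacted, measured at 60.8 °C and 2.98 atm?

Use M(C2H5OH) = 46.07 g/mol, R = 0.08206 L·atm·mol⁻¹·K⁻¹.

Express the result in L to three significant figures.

n(C2H5OH) = 450 / 46.07 = 9.768 mol
n(O2) = PV/RT = (0.401 × 14300) / (0.08206 × 1056.15) = 66.16 mol
For 9.768 mol C2H5OH, stoichiometry requires (3/1) × 9.768 = 29.30 mol O2; 66.16 mol is available, so C2H5OH is limiting.
n(O2) consumed = (3/1) × 9.768 = 29.30 mol; remaining = 66.16 − 29.30 = 36.86 mol
V(O2) = nRT/P = 36.86 × 0.08206 × 333.95 / 2.98 = 339.0 L

339 L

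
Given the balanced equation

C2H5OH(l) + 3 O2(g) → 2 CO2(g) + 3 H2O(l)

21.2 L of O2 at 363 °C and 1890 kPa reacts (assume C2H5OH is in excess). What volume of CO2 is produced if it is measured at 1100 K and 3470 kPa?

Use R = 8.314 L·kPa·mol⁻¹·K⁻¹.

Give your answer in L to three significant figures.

13.3 L

n(O2) = PV/RT = (1890 × 21.2) / (8.314 × 636.15) = 7.576 mol
n(CO2) = (2/3) × 7.576 = 5.051 mol
V = nRT/P = 5.051 × 8.314 × 1100 / 3470 = 13.31 L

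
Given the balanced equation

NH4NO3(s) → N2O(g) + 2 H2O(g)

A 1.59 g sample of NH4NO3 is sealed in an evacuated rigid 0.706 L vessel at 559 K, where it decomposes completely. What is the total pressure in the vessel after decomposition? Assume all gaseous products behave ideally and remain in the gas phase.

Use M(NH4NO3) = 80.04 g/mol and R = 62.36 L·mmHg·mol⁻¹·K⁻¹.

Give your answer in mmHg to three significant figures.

2940 mmHg

n(NH4NO3) = 1.59 / 80.04 = 0.01987 mol
n(gas produced) = (3/1) × 0.01987 = 0.05961 mol
P = nRT/V = 0.05961 × 62.36 × 559 / 0.706 = 2943 mmHg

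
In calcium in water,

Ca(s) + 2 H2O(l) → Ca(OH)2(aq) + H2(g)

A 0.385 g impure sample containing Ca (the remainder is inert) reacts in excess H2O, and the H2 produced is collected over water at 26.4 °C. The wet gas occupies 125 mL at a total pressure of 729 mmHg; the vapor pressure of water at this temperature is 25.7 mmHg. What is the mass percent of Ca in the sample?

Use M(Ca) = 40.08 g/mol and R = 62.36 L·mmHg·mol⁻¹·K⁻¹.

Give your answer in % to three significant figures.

49.0 %

P(H2) = 729 − 25.7 = 703.3 mmHg
n(H2) = PV/RT = (703.3 × 0.1250) / (62.36 × 299.55) = 0.004706 mol
n(Ca) = (1/1) × 0.004706 = 0.004706 mol
m(Ca) = 0.004706 × 40.08 = 0.1886 g
%Ca = 0.1886 / 0.385 × 100 = 48.99%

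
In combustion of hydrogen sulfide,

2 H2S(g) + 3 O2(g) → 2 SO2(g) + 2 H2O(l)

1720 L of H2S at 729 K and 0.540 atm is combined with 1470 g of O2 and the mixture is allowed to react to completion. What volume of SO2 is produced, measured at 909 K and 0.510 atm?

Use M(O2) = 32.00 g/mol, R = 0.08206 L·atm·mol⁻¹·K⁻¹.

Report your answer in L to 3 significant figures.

n(H2S) = PV/RT = (0.540 × 1720) / (0.08206 × 729) = 15.53 mol
n(O2) = 1470 / 32.00 = 45.94 mol
For 15.53 mol H2S, stoichiometry requires (3/2) × 15.53 = 23.29 mol O2; 45.94 mol is available, so H2S is limiting.
n(SO2) = (2/2) × 15.53 = 15.53 mol
V(SO2) = nRT/P = 15.53 × 0.08206 × 909 / 0.510 = 2271 L

2270 L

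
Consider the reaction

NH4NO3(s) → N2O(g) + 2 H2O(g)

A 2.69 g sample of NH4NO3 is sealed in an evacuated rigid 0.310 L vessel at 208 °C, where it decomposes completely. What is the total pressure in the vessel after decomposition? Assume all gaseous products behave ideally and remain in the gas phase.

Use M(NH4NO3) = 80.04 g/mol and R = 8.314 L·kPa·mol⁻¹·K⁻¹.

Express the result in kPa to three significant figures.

1300 kPa

n(NH4NO3) = 2.69 / 80.04 = 0.03361 mol
n(gas produced) = (3/1) × 0.03361 = 0.1008 mol
P = nRT/V = 0.1008 × 8.314 × 481.15 / 0.310 = 1301 kPa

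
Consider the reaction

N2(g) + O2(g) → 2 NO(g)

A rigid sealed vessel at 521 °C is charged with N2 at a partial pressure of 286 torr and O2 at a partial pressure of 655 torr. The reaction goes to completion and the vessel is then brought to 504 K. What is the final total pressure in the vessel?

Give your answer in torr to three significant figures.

At constant V, partial pressures at 521 °C are proportional to moles, so apply stoichiometry directly to pressures.
P(O2) required for 286 torr of N2 = (1/1) × 286 = 286.0 torr; available 655 torr, so N2 is limiting.
P(O2) remaining = 655 − (1/1) × 286 = 369.0 torr
P(gaseous products) = (2)/1 × 286 = 572.0 torr
P_total at 521 °C = 369.0 + 572.0 = 941.0 torr
Scaling to 504 K: P = 941.0 × 504/794.15 = 597.2 torr

597 torr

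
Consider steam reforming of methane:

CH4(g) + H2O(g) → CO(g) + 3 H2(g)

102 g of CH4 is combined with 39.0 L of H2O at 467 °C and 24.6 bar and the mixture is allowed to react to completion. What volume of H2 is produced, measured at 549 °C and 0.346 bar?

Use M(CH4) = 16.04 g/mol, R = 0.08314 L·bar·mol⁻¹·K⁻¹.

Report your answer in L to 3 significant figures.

3770 L

n(CH4) = 102 / 16.04 = 6.359 mol
n(H2O) = PV/RT = (24.6 × 39.0) / (0.08314 × 740.15) = 15.59 mol
For 6.359 mol CH4, stoichiometry requires (1/1) × 6.359 = 6.359 mol H2O; 15.59 mol is available, so CH4 is limiting.
n(H2) = (3/1) × 6.359 = 19.08 mol
V(H2) = nRT/P = 19.08 × 0.08314 × 822.15 / 0.346 = 3769 L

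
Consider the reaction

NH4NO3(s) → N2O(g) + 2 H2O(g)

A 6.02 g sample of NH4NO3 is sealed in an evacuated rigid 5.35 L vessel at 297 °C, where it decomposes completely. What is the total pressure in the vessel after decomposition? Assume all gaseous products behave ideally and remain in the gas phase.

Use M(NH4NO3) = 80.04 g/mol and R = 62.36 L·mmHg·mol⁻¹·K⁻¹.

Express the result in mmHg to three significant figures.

1500 mmHg

n(NH4NO3) = 6.02 / 80.04 = 0.07521 mol
n(gas produced) = (3/1) × 0.07521 = 0.2256 mol
P = nRT/V = 0.2256 × 62.36 × 570.15 / 5.35 = 1499 mmHg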